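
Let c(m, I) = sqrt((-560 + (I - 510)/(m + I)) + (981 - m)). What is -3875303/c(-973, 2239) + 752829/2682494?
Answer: 752829/2682494 - 3875303*sqrt(2236430778)/1766533 ≈ -1.0374e+5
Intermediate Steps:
c(m, I) = sqrt(421 - m + (-510 + I)/(I + m)) (c(m, I) = sqrt((-560 + (-510 + I)/(I + m)) + (981 - m)) = sqrt(421 - m + (-510 + I)/(I + m)))
-3875303/c(-973, 2239) + 752829/2682494 = -3875303*sqrt(2239 - 973)/sqrt(-510 + 2239 - (-421 - 973)*(2239 - 973)) + 752829/2682494 = -3875303*sqrt(1266)/sqrt(-510 + 2239 - 1*(-1394)*1266) + 752829*(1/2682494) = -3875303*sqrt(1266)/sqrt(-510 + 2239 + 1764804) + 752829/2682494 = -3875303*sqrt(2236430778)/1766533 + 752829/2682494 = 752829/2682494 - 3875303*sqrt(2236430778)/1766533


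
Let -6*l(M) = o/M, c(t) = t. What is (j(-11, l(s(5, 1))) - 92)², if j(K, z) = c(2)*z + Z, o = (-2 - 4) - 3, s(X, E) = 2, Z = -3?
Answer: 34969/4 ≈ 8742.3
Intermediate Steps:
o = -9 (o = -6 - 3 = -9)
l(M) = 3/(2*M) (l(M) = -(-3)/(2*M) = 3/(2*M))
j(K, z) = -3 + 2*z (j(K, z) = 2*z - 3 = -3 + 2*z)
(j(-11, l(s(5, 1))) - 92)² = ((-3 + 2*((3/2)/2)) - 92)² = ((-3 + 2*((3/2)*(½))) - 92)² = ((-3 + 2*(¾)) - 92)² = ((-3 + 3/2) - 92)² = (-3/2 - 92)² = (-187/2)² = 34969/4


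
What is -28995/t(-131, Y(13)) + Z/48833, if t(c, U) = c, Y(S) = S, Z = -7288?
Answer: 1414958107/6397123 ≈ 221.19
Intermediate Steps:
-28995/t(-131, Y(13)) + Z/48833 = -28995/(-131) - 7288/48833 = -28995*(-1/131) - 7288*1/48833 = 28995/131 - 7288/48833 = 1414958107/6397123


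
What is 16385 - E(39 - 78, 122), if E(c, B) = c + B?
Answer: 16302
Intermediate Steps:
E(c, B) = B + c
16385 - E(39 - 78, 122) = 16385 - (122 + (39 - 78)) = 16385 - (122 - 39) = 16385 - 1*83 = 16385 - 83 = 16302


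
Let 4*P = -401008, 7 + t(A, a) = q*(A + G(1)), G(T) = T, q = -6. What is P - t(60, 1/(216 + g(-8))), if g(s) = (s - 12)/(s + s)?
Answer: -99879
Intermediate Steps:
g(s) = (-12 + s)/(2*s) (g(s) = (-12 + s)/((2*s)) = (-12 + s)*(1/(2*s)) = (-12 + s)/(2*s))
t(A, a) = -13 - 6*A (t(A, a) = -7 - 6*(A + 1) = -7 - 6*(1 + A) = -7 + (-6 - 6*A) = -13 - 6*A)
P = -100252 (P = (1/4)*(-401008) = -100252)
P - t(60, 1/(216 + g(-8))) = -100252 - (-13 - 6*60) = -100252 - (-13 - 360) = -100252 - 1*(-373) = -100252 + 373 = -99879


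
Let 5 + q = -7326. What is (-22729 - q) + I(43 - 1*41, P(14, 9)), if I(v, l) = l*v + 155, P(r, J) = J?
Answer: -15225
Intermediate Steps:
I(v, l) = 155 + l*v
q = -7331 (q = -5 - 7326 = -7331)
(-22729 - q) + I(43 - 1*41, P(14, 9)) = (-22729 - 1*(-7331)) + (155 + 9*(43 - 1*41)) = (-22729 + 7331) + (155 + 9*(43 - 41)) = -15398 + (155 + 9*2) = -15398 + (155 + 18) = -15398 + 173 = -15225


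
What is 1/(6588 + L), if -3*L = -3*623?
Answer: 1/7211 ≈ 0.00013868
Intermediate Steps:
L = 623 (L = -(-1)*623 = -⅓*(-1869) = 623)
1/(6588 + L) = 1/(6588 + 623) = 1/7211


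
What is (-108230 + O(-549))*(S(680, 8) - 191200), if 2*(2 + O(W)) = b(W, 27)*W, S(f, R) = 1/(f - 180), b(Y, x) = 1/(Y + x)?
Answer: 1200243743045149/58000 ≈ 2.0694e+10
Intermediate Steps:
S(f, R) = 1/(-180 + f)
O(W) = -2 + W/(2*(27 + W)) (O(W) = -2 + (W/(W + 27))/2 = -2 + (W/(27 + W))/2 = -2 + W/(2*(27 + W)))
(-108230 + O(-549))*(S(680, 8) - 191200) = (-108230 + 3*(-36 - 1*(-549))/(2*(27 - 549)))*(1/(-180 + 680) - 191200) = (-108230 + (3/2)*(-36 + 549)/(-522))*(1/500 - 191200) = (-108230 + (3/2)*(-1/522)*513)*(1/500 - 191200) = (-108230 - 171/116)*(-95599999/500) = -12554851/116*(-95599999/500) = 1200243743045149/58000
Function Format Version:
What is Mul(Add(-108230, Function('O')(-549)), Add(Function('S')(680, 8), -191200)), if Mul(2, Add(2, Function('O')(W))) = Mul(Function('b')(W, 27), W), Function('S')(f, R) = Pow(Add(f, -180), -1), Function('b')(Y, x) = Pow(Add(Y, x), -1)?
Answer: Rational(1200243743045149, 58000) ≈ 2.0694e+10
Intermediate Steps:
Function('S')(f, R) = Pow(Add(-180, f), -1)
Function('O')(W) = Add(-2, Mul(Rational(1, 2), W, Pow(Add(27, W), -1))) (Function('O')(W) = Add(-2, Mul(Rational(1, 2), Mul(Pow(Add(W, 27), -1), W))) = Add(-2, Mul(Rational(1, 2), Mul(Pow(Add(27, W), -1), W))) = Add(-2, Mul(Rational(1, 2), Mul(W, Pow(Add(27, W), -1)))) = Add(-2, Mul(Rational(1, 2), W, Pow(Add(27, W), -1))))
Mul(Add(-108230, Function('O')(-549)), Add(Function('S')(680, 8), -191200)) = Mul(Add(-108230, Mul(Rational(3, 2), Pow(Add(27, -549), -1), Add(-36, Mul(-1, -549)))), Add(Pow(Add(-180, 680), -1), -191200)) = Mul(Add(-108230, Mul(Rational(3, 2), Pow(-522, -1), Add(-36, 549))), Add(Pow(500, -1), -191200)) = Mul(Add(-108230, Mul(Rational(3, 2), Rational(-1, 522), 513)), Add(Rational(1, 500), -191200)) = Mul(Add(-108230, Rational(-171, 116)), Rational(-95599999, 500)) = Mul(Rational(-12554851, 116), Rational(-95599999, 500)) = Rational(1200243743045149, 58000)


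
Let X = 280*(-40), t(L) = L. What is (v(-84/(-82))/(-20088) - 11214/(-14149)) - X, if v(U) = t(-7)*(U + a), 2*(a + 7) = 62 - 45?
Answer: 29005648360325/2589606576 ≈ 11201.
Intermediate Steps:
a = 3/2 (a = -7 + (62 - 45)/2 = -7 + (½)*17 = -7 + 17/2 = 3/2 ≈ 1.5000)
v(U) = -21/2 - 7*U (v(U) = -7*(U + 3/2) = -7*(3/2 + U) = -21/2 - 7*U)
X = -11200
(v(-84/(-82))/(-20088) - 11214/(-14149)) - X = ((-21/2 - (-588)/(-82))/(-20088) - 11214/(-14149)) - 1*(-11200) = ((-21/2 - (-588)*(-1)/82)*(-1/20088) - 11214*(-1/14149)) + 11200 = ((-21/2 - 7*42/41)*(-1/20088) + 11214/14149) + 11200 = ((-21/2 - 294/41)*(-1/20088) + 11214/14149) + 11200 = (-1449/82*(-1/20088) + 11214/14149) + 11200 = (161/183024 + 11214/14149) + 11200 = 2054709125/2589606576 + 11200 = 29005648360325/2589606576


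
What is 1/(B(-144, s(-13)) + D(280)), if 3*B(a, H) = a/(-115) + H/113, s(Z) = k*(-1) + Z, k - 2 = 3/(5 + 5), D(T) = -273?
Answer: -5198/1417119 ≈ -0.0036680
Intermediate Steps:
k = 23/10 (k = 2 + 3/(5 + 5) = 2 + 3/10 = 23/10 ≈ 2.3000)
s(Z) = -23/10 + Z (s(Z) = (23/10)*(-1) + Z = -23/10 + Z)
B(a, H) = -a/345 + H/339 (B(a, H) = (a/(-115) + H/113)/3 = (a*(-1/115) + H*(1/113))/3 = (-a/115 + H/113)/3 = -a/345 + H/339)
1/(B(-144, s(-13)) + D(280)) = 1/((-1/345*(-144) + (-23/10 - 13)/339) - 273) = 1/((48/115 + (1/339)*(-153/10)) - 273) = 1/((48/115 - 51/1130) - 273) = 1/(1935/5198 - 273) = 1/(-1417119/5198) = -5198/1417119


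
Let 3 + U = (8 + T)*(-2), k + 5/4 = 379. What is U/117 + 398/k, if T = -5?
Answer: 19185/19643 ≈ 0.97668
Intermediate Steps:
k = 1511/4 (k = -5/4 + 379 = 1511/4 ≈ 377.75)
U = -9 (U = -3 + (8 - 5)*(-2) = -3 + 3*(-2) = -3 - 6 = -9)
U/117 + 398/k = -9/117 + 398/(1511/4) = -9*1/117 + 398*(4/1511) = -1/13 + 1592/1511 = 19185/19643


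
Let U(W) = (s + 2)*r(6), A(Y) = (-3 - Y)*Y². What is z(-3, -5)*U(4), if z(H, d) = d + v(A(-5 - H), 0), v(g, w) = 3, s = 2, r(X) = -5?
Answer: 40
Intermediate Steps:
A(Y) = Y²*(-3 - Y)
U(W) = -20 (U(W) = (2 + 2)*(-5) = 4*(-5) = -20)
z(H, d) = 3 + d (z(H, d) = d + 3 = 3 + d)
z(-3, -5)*U(4) = (3 - 5)*(-20) = -2*(-20) = 40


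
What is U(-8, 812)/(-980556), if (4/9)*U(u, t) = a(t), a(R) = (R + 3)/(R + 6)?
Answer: -2445/1069459744 ≈ -2.2862e-6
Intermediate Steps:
a(R) = (3 + R)/(6 + R)
U(u, t) = 9*(3 + t)/(4*(6 + t)) (U(u, t) = 9*((3 + t)/(6 + t))/4 = 9*(3 + t)/(4*(6 + t)))
U(-8, 812)/(-980556) = (9*(3 + 812)/(4*(6 + 812)))/(-980556) = ((9/4)*815/818)*(-1/980556) = ((9/4)*(1/818)*815)*(-1/980556) = (7335/3272)*(-1/980556) = -2445/1069459744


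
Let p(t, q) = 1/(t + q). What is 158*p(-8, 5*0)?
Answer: -79/4 ≈ -19.750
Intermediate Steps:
p(t, q) = 1/(q + t)
158*p(-8, 5*0) = 158/(5*0 - 8) = 158/(0 - 8) = 158/(-8) = 158*(-1/8) = -79/4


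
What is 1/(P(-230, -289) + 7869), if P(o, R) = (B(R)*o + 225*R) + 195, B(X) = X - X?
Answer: -1/56961 ≈ -1.7556e-5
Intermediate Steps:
B(X) = 0
P(o, R) = 195 + 225*R (P(o, R) = (0*o + 225*R) + 195 = (0 + 225*R) + 195 = 225*R + 195 = 195 + 225*R)
1/(P(-230, -289) + 7869) = 1/((195 + 225*(-289)) + 7869) = 1/((195 - 65025) + 7869) = 1/(-64830 + 7869) = 1/(-56961) = -1/56961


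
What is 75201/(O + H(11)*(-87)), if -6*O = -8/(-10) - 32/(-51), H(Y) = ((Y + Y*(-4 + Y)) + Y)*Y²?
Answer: -57528765/797262527 ≈ -0.072158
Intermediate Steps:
H(Y) = Y²*(2*Y + Y*(-4 + Y)) (H(Y) = (2*Y + Y*(-4 + Y))*Y² = Y²*(2*Y + Y*(-4 + Y)))
O = -182/765 (O = -(-8/(-10) - 32/(-51))/6 = -(-8*(-⅒) - 32*(-1/51))/6 = -(⅘ + 32/51)/6 = -⅙*364/255 = -182/765 ≈ -0.23791)
75201/(O + H(11)*(-87)) = 75201/(-182/765 + (11³*(-2 + 11))*(-87)) = 75201/(-182/765 + (1331*9)*(-87)) = 75201/(-182/765 + 11979*(-87)) = 75201/(-182/765 - 1042173) = 75201/(-797262527/765) = 75201*(-765/797262527) = -57528765/797262527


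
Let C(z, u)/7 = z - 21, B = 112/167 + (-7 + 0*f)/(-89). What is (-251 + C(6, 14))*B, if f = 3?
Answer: -44548/167 ≈ -266.75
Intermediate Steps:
B = 11137/14863 (B = 112/167 + (-7 + 0*3)/(-89) = 112*(1/167) + (-7 + 0)*(-1/89) = 112/167 - 7*(-1/89) = 112/167 + 7/89 = 11137/14863 ≈ 0.74931)
C(z, u) = -147 + 7*z (C(z, u) = 7*(z - 21) = 7*(-21 + z) = -147 + 7*z)
(-251 + C(6, 14))*B = (-251 + (-147 + 7*6))*(11137/14863) = (-251 + (-147 + 42))*(11137/14863) = (-251 - 105)*(11137/14863) = -356*11137/14863 = -44548/167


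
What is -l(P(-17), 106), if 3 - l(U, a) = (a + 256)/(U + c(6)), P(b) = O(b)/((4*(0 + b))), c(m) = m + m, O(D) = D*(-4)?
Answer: 329/11 ≈ 29.909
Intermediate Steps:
O(D) = -4*D
c(m) = 2*m
P(b) = -1 (P(b) = (-4*b)/((4*(0 + b))) = (-4*b)/((4*b)) = (-4*b)*(1/(4*b)) = -1)
l(U, a) = 3 - (256 + a)/(12 + U) (l(U, a) = 3 - (a + 256)/(U + 2*6) = 3 - (256 + a)/(U + 12) = 3 - (256 + a)/(12 + U))
-l(P(-17), 106) = -(-220 - 1*106 + 3*(-1))/(12 - 1) = -(-220 - 106 - 3)/11 = -(-329)/11 = -1*(-329/11) = 329/11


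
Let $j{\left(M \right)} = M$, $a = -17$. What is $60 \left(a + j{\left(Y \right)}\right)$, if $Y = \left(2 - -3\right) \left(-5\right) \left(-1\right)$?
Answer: $480$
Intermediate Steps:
$Y = 25$ ($Y = \left(2 + 3\right) \left(-5\right) \left(-1\right) = 5 \left(-5\right) \left(-1\right) = \left(-25\right) \left(-1\right) = 25$)
$60 \left(a + j{\left(Y \right)}\right) = 60 \left(-17 + 25\right) = 60 \cdot 8 = 480$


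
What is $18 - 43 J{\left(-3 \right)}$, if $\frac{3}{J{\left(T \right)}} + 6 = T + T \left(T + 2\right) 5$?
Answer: $- \frac{7}{2} \approx -3.5$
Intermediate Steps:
$J{\left(T \right)} = \frac{3}{-6 + T + 5 T \left(2 + T\right)}$ ($J{\left(T \right)} = \frac{3}{-6 + \left(T + T \left(T + 2\right) 5\right)} = \frac{3}{-6 + \left(T + T \left(2 + T\right) 5\right)} = \frac{3}{-6 + \left(T + 5 T \left(2 + T\right)\right)} = \frac{3}{-6 + T + 5 T \left(2 + T\right)}$)
$18 - 43 J{\left(-3 \right)} = 18 - 43 \frac{3}{-6 + 5 \left(-3\right)^{2} + 11 \left(-3\right)} = 18 - 43 \frac{3}{-6 + 5 \cdot 9 - 33} = 18 - 43 \frac{3}{-6 + 45 - 33} = 18 - 43 \cdot \frac{3}{6} = 18 - 43 \cdot 3 \cdot \frac{1}{6} = 18 - \frac{43}{2} = - \frac{7}{2}$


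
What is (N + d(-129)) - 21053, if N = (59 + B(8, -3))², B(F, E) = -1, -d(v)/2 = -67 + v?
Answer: -17297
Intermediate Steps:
d(v) = 134 - 2*v (d(v) = -2*(-67 + v) = 134 - 2*v)
N = 3364 (N = (59 - 1)² = 58² = 3364)
(N + d(-129)) - 21053 = (3364 + (134 - 2*(-129))) - 21053 = (3364 + (134 + 258)) - 21053 = (3364 + 392) - 21053 = 3756 - 21053 = -17297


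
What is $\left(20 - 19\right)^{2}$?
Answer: $1$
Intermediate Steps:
$\left(20 - 19\right)^{2} = 1^{2} = 1$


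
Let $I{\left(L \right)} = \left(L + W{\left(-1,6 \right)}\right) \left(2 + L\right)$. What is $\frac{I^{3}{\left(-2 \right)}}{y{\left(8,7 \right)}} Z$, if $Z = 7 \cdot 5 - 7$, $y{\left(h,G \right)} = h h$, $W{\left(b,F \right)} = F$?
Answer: $0$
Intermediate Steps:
$y{\left(h,G \right)} = h^{2}$
$I{\left(L \right)} = \left(2 + L\right) \left(6 + L\right)$ ($I{\left(L \right)} = \left(L + 6\right) \left(2 + L\right) = \left(6 + L\right) \left(2 + L\right) = \left(2 + L\right) \left(6 + L\right)$)
$Z = 28$ ($Z = 35 - 7 = 28$)
$\frac{I^{3}{\left(-2 \right)}}{y{\left(8,7 \right)}} Z = \frac{\left(12 + \left(-2\right)^{2} + 8 \left(-2\right)\right)^{3}}{8^{2}} \cdot 28 = \frac{\left(12 + 4 - 16\right)^{3}}{64} \cdot 28 = \frac{0^{3}}{64} \cdot 28 = \frac{1}{64} \cdot 0 \cdot 28 = 0 \cdot 28 = 0$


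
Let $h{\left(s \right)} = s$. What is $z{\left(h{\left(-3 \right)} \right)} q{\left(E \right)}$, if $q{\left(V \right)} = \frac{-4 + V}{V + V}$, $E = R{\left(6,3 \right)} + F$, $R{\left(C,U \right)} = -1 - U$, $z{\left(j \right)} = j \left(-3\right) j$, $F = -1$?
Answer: $- \frac{243}{10} \approx -24.3$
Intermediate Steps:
$z{\left(j \right)} = - 3 j^{2}$ ($z{\left(j \right)} = - 3 j j = - 3 j^{2}$)
$E = -5$ ($E = \left(-1 - 3\right) - 1 = -4 - 1 = -5$)
$q{\left(V \right)} = \frac{-4 + V}{2 V}$
$z{\left(h{\left(-3 \right)} \right)} q{\left(E \right)} = - 3 \left(-3\right)^{2} \frac{-4 - 5}{2 \left(-5\right)} = \left(-3\right) 9 \cdot \frac{1}{2} \left(- \frac{1}{5}\right) \left(-9\right) = \left(-27\right) \frac{9}{10} = - \frac{243}{10}$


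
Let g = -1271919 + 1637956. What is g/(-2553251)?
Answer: -366037/2553251 ≈ -0.14336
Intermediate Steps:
g = 366037
g/(-2553251) = 366037/(-2553251) = 366037*(-1/2553251) = -366037/2553251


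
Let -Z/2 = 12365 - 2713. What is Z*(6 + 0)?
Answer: -115824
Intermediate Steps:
Z = -19304 (Z = -2*(12365 - 2713) = -2*9652 = -19304)
Z*(6 + 0) = -19304*(6 + 0) = -19304*6 = -115824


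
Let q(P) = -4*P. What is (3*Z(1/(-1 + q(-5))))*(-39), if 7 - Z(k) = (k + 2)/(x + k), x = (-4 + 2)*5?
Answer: -5902/7 ≈ -843.14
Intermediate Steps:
x = -10 (x = -2*5 = -10)
Z(k) = 7 - (2 + k)/(-10 + k) (Z(k) = 7 - (k + 2)/(-10 + k) = 7 - (2 + k)/(-10 + k))
(3*Z(1/(-1 + q(-5))))*(-39) = (3*(6*(-12 + 1/(-1 - 4*(-5)))/(-10 + 1/(-1 - 4*(-5)))))*(-39) = (3*(6*(-12 + 1/(-1 + 20))/(-10 + 1/(-1 + 20))))*(-39) = (3*(6*(-12 + 1/19)/(-10 + 1/19)))*(-39) = (3*(6*(-227/19)/(-189/19)))*(-39) = (3*(6*(-19/189)*(-227/19)))*(-39) = (3*(454/63))*(-39) = (454/21)*(-39) = -5902/7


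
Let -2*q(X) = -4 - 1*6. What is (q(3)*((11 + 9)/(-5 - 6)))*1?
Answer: -100/11 ≈ -9.0909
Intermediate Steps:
q(X) = 5 (q(X) = -(-4 - 1*6)/2 = -(-4 - 6)/2 = -½*(-10) = 5)
(q(3)*((11 + 9)/(-5 - 6)))*1 = (5*((11 + 9)/(-5 - 6)))*1 = (5*(20/(-11)))*1 = (5*(20*(-1/11)))*1 = (5*(-20/11))*1 = -100/11*1 = -100/11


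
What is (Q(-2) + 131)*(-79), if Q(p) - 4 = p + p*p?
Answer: -10823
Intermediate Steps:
Q(p) = 4 + p + p**2 (Q(p) = 4 + (p + p*p) = 4 + (p + p**2) = 4 + p + p**2)
(Q(-2) + 131)*(-79) = ((4 - 2 + (-2)**2) + 131)*(-79) = ((4 - 2 + 4) + 131)*(-79) = (6 + 131)*(-79) = 137*(-79) = -10823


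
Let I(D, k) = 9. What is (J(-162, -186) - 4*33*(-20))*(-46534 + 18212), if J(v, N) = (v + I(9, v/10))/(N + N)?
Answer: -4636467171/62 ≈ -7.4782e+7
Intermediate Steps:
J(v, N) = (9 + v)/(2*N) (J(v, N) = (v + 9)/(N + N) = (9 + v)/((2*N)) = (9 + v)*(1/(2*N)) = (9 + v)/(2*N))
(J(-162, -186) - 4*33*(-20))*(-46534 + 18212) = ((1/2)*(9 - 162)/(-186) - 4*33*(-20))*(-46534 + 18212) = ((1/2)*(-1/186)*(-153) - 132*(-20))*(-28322) = (51/124 + 2640)*(-28322) = (327411/124)*(-28322) = -4636467171/62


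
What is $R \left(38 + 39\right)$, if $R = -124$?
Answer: $-9548$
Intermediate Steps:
$R \left(38 + 39\right) = - 124 \left(38 + 39\right) = \left(-124\right) 77 = -9548$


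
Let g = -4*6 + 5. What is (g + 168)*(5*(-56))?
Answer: -41720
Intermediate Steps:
g = -19 (g = -24 + 5 = -19)
(g + 168)*(5*(-56)) = (-19 + 168)*(5*(-56)) = 149*(-280) = -41720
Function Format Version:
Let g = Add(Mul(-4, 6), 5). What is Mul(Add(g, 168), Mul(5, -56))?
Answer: -41720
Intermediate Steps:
g = -19 (g = Add(-24, 5) = -19)
Mul(Add(g, 168), Mul(5, -56)) = Mul(Add(-19, 168), Mul(5, -56)) = Mul(149, -280) = -41720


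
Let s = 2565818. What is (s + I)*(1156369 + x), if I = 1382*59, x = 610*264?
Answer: 3487650620604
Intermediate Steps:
x = 161040
I = 81538
(s + I)*(1156369 + x) = (2565818 + 81538)*(1156369 + 161040) = 2647356*1317409 = 3487650620604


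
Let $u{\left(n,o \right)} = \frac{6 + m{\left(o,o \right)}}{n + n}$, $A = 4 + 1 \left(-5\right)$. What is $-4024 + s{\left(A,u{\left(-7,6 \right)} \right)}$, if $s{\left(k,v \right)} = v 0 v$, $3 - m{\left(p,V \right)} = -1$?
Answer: $-4024$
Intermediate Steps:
$m{\left(p,V \right)} = 4$ ($m{\left(p,V \right)} = 3 - -1 = 3 + 1 = 4$)
$A = -1$ ($A = 4 - 5 = -1$)
$u{\left(n,o \right)} = \frac{5}{n}$ ($u{\left(n,o \right)} = \frac{6 + 4}{n + n} = \frac{10}{2 n} = 10 \frac{1}{2 n} = \frac{5}{n}$)
$s{\left(k,v \right)} = 0$ ($s{\left(k,v \right)} = 0 v = 0$)
$-4024 + s{\left(A,u{\left(-7,6 \right)} \right)} = -4024 + 0 = -4024$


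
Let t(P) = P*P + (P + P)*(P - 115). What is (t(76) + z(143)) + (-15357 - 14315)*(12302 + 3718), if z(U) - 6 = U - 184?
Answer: -475345627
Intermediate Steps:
z(U) = -178 + U (z(U) = 6 + (U - 184) = 6 + (-184 + U) = -178 + U)
t(P) = P² + 2*P*(-115 + P) (t(P) = P² + (2*P)*(-115 + P) = P² + 2*P*(-115 + P))
(t(76) + z(143)) + (-15357 - 14315)*(12302 + 3718) = (76*(-230 + 3*76) + (-178 + 143)) + (-15357 - 14315)*(12302 + 3718) = (76*(-230 + 228) - 35) - 29672*16020 = (76*(-2) - 35) - 475345440 = (-152 - 35) - 475345440 = -187 - 475345440 = -475345627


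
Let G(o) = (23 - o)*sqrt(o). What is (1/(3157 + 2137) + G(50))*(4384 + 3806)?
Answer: 4095/2647 - 1105650*sqrt(2) ≈ -1.5636e+6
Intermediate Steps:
G(o) = sqrt(o)*(23 - o)
(1/(3157 + 2137) + G(50))*(4384 + 3806) = (1/(3157 + 2137) + sqrt(50)*(23 - 1*50))*(4384 + 3806) = (1/5294 + (5*sqrt(2))*(23 - 50))*8190 = (1/5294 + (5*sqrt(2))*(-27))*8190 = (1/5294 - 135*sqrt(2))*8190 = 4095/2647 - 1105650*sqrt(2)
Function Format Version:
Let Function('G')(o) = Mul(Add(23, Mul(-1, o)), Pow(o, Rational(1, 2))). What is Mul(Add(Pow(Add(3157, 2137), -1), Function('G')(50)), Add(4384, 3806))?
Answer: Add(Rational(4095, 2647), Mul(-1105650, Pow(2, Rational(1, 2)))) ≈ -1.5636e+6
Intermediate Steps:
Function('G')(o) = Mul(Pow(o, Rational(1, 2)), Add(23, Mul(-1, o)))
Mul(Add(Pow(Add(3157, 2137), -1), Function('G')(50)), Add(4384, 3806)) = Mul(Add(Pow(Add(3157, 2137), -1), Mul(Pow(50, Rational(1, 2)), Add(23, Mul(-1, 50)))), Add(4384, 3806)) = Mul(Add(Pow(5294, -1), Mul(Mul(5, Pow(2, Rational(1, 2))), Add(23, -50))), 8190) = Mul(Add(Rational(1, 5294), Mul(Mul(5, Pow(2, Rational(1, 2))), -27)), 8190) = Mul(Add(Rational(1, 5294), Mul(-135, Pow(2, Rational(1, 2)))), 8190) = Add(Rational(4095, 2647), Mul(-1105650, Pow(2, Rational(1, 2))))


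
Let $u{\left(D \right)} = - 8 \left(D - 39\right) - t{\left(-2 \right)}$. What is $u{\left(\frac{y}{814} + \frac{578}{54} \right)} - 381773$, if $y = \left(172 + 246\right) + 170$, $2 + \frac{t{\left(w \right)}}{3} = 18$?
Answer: $- \frac{4193406889}{10989} \approx -3.816 \cdot 10^{5}$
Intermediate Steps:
$t{\left(w \right)} = 48$ ($t{\left(w \right)} = -6 + 3 \cdot 18 = -6 + 54 = 48$)
$y = 588$ ($y = 418 + 170 = 588$)
$u{\left(D \right)} = 264 - 8 D$ ($u{\left(D \right)} = - 8 \left(D - 39\right) - 48 = - 8 \left(-39 + D\right) - 48 = \left(312 - 8 D\right) - 48 = 264 - 8 D$)
$u{\left(\frac{y}{814} + \frac{578}{54} \right)} - 381773 = \left(264 - 8 \left(\frac{588}{814} + \frac{578}{54}\right)\right) - 381773 = \left(264 - 8 \left(588 \cdot \frac{1}{814} + 578 \cdot \frac{1}{54}\right)\right) - 381773 = \left(264 - 8 \left(\frac{294}{407} + \frac{289}{27}\right)\right) - 381773 = \left(264 - \frac{1004488}{10989}\right) - 381773 = \frac{1896608}{10989} - 381773 = - \frac{4193406889}{10989}$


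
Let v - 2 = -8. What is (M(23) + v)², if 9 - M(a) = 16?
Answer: 169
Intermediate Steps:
v = -6 (v = 2 - 8 = -6)
M(a) = -7 (M(a) = 9 - 1*16 = 9 - 16 = -7)
(M(23) + v)² = (-7 - 6)² = (-13)² = 169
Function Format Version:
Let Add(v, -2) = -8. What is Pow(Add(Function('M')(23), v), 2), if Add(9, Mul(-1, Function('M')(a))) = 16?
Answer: 169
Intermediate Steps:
v = -6 (v = Add(2, -8) = -6)
Function('M')(a) = -7 (Function('M')(a) = Add(9, Mul(-1, 16)) = Add(9, -16) = -7)
Pow(Add(Function('M')(23), v), 2) = Pow(Add(-7, -6), 2) = Pow(-13, 2) = 169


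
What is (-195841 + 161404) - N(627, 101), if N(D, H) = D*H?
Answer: -97764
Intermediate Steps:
(-195841 + 161404) - N(627, 101) = (-195841 + 161404) - 627*101 = -34437 - 1*63327 = -34437 - 63327 = -97764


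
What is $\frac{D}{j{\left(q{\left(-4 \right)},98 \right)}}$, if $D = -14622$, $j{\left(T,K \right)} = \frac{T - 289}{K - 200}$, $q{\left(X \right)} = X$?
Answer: $- \frac{1491444}{293} \approx -5090.3$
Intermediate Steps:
$j{\left(T,K \right)} = \frac{-289 + T}{-200 + K}$
$\frac{D}{j{\left(q{\left(-4 \right)},98 \right)}} = - \frac{14622}{\frac{1}{-200 + 98} \left(-289 - 4\right)} = - \frac{14622}{\frac{1}{-102} \left(-293\right)} = - \frac{14622}{\left(- \frac{1}{102}\right) \left(-293\right)} = - \frac{14622}{\frac{293}{102}} = \left(-14622\right) \frac{102}{293} = - \frac{1491444}{293}$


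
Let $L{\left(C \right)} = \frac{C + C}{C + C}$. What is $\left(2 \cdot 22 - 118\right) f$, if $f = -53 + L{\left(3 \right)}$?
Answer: $3848$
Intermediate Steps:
$L{\left(C \right)} = 1$ ($L{\left(C \right)} = \frac{2 C}{2 C} = 2 C \frac{1}{2 C} = 1$)
$f = -52$ ($f = -53 + 1 = -52$)
$\left(2 \cdot 22 - 118\right) f = \left(2 \cdot 22 - 118\right) \left(-52\right) = \left(44 - 118\right) \left(-52\right) = \left(-74\right) \left(-52\right) = 3848$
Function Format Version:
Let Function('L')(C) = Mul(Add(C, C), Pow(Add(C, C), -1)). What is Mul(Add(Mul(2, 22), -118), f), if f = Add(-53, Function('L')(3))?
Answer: 3848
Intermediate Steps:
Function('L')(C) = 1 (Function('L')(C) = Mul(Mul(2, C), Pow(Mul(2, C), -1)) = Mul(Mul(2, C), Mul(Rational(1, 2), Pow(C, -1))) = 1)
f = -52 (f = Add(-53, 1) = -52)
Mul(Add(Mul(2, 22), -118), f) = Mul(Add(Mul(2, 22), -118), -52) = Mul(Add(44, -118), -52) = Mul(-74, -52) = 3848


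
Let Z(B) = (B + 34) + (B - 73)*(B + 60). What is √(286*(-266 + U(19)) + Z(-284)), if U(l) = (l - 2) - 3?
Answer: √7646 ≈ 87.441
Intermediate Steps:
U(l) = -5 + l (U(l) = (-2 + l) - 3 = -5 + l)
Z(B) = 34 + B + (-73 + B)*(60 + B) (Z(B) = (34 + B) + (-73 + B)*(60 + B) = 34 + B + (-73 + B)*(60 + B))
√(286*(-266 + U(19)) + Z(-284)) = √(286*(-266 + (-5 + 19)) + (-4346 + (-284)² - 12*(-284))) = √(286*(-266 + 14) + (-4346 + 80656 + 3408)) = √(286*(-252) + 79718) = √(-72072 + 79718) = √7646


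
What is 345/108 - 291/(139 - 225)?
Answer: 10183/1548 ≈ 6.5782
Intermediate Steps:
345/108 - 291/(139 - 225) = 345*(1/108) - 291/(-86) = 115/36 - 291*(-1/86) = 115/36 + 291/86 = 10183/1548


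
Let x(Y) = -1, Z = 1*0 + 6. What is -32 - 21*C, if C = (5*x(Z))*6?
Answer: 598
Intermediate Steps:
Z = 6 (Z = 0 + 6 = 6)
C = -30 (C = (5*(-1))*6 = -5*6 = -30)
-32 - 21*C = -32 - 21*(-30) = -32 + 630 = 598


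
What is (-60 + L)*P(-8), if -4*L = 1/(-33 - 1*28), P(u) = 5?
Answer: -73195/244 ≈ -299.98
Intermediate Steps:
L = 1/244 (L = -1/(4*(-33 - 1*28)) = -1/(4*(-33 - 28)) = -¼/(-61) = -¼*(-1/61) = 1/244 ≈ 0.0040984)
(-60 + L)*P(-8) = (-60 + 1/244)*5 = -14639/244*5 = -73195/244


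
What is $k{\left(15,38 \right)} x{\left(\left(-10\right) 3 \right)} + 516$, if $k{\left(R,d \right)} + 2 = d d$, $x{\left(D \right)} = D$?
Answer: $-42744$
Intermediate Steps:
$k{\left(R,d \right)} = -2 + d^{2}$ ($k{\left(R,d \right)} = -2 + d d = -2 + d^{2}$)
$k{\left(15,38 \right)} x{\left(\left(-10\right) 3 \right)} + 516 = \left(-2 + 38^{2}\right) \left(\left(-10\right) 3\right) + 516 = \left(-2 + 1444\right) \left(-30\right) + 516 = 1442 \left(-30\right) + 516 = -43260 + 516 = -42744$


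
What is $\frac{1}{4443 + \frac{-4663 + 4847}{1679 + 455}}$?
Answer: $\frac{1067}{4740773} \approx 0.00022507$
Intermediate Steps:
$\frac{1}{4443 + \frac{-4663 + 4847}{1679 + 455}} = \frac{1}{4443 + \frac{184}{2134}} = \frac{1}{4443 + 184 \cdot \frac{1}{2134}} = \frac{1}{4443 + \frac{92}{1067}} = \frac{1}{\frac{4740773}{1067}} = \frac{1067}{4740773}$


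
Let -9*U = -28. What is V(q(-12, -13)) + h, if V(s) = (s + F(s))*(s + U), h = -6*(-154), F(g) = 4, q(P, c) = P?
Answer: 8956/9 ≈ 995.11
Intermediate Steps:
U = 28/9 (U = -1/9*(-28) = 28/9 ≈ 3.1111)
h = 924
V(s) = (4 + s)*(28/9 + s) (V(s) = (s + 4)*(s + 28/9) = (4 + s)*(28/9 + s))
V(q(-12, -13)) + h = (112/9 + (-12)**2 + (64/9)*(-12)) + 924 = (112/9 + 144 - 256/3) + 924 = 640/9 + 924 = 8956/9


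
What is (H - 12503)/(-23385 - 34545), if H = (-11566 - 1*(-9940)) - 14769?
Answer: 14449/28965 ≈ 0.49884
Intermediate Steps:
H = -16395 (H = (-11566 + 9940) - 14769 = -1626 - 14769 = -16395)
(H - 12503)/(-23385 - 34545) = (-16395 - 12503)/(-23385 - 34545) = -28898/(-57930) = -28898*(-1/57930) = 14449/28965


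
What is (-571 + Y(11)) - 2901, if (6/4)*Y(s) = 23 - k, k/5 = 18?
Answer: -10550/3 ≈ -3516.7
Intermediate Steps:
k = 90 (k = 5*18 = 90)
Y(s) = -134/3 (Y(s) = 2*(23 - 1*90)/3 = 2*(23 - 90)/3 = (⅔)*(-67) = -134/3)
(-571 + Y(11)) - 2901 = (-571 - 134/3) - 2901 = -1847/3 - 2901 = -10550/3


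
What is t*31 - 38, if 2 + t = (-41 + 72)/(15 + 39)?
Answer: -4439/54 ≈ -82.204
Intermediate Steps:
t = -77/54 (t = -2 + (-41 + 72)/(15 + 39) = -2 + 31/54 = -77/54 ≈ -1.4259)
t*31 - 38 = -77/54*31 - 38 = -2387/54 - 38 = -4439/54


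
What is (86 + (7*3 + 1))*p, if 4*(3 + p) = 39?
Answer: 729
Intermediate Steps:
p = 27/4 (p = -3 + (1/4)*39 = -3 + 39/4 = 27/4 ≈ 6.7500)
(86 + (7*3 + 1))*p = (86 + (7*3 + 1))*(27/4) = (86 + (21 + 1))*(27/4) = (86 + 22)*(27/4) = 108*(27/4) = 729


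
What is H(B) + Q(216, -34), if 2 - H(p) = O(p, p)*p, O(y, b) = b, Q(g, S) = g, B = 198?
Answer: -38986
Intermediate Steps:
H(p) = 2 - p² (H(p) = 2 - p*p = 2 - p²)
H(B) + Q(216, -34) = (2 - 1*198²) + 216 = (2 - 1*39204) + 216 = (2 - 39204) + 216 = -39202 + 216 = -38986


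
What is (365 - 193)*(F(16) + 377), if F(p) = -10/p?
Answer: 129473/2 ≈ 64737.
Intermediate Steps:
(365 - 193)*(F(16) + 377) = (365 - 193)*(-10/16 + 377) = 172*(-10*1/16 + 377) = 172*(-5/8 + 377) = 172*(3011/8) = 129473/2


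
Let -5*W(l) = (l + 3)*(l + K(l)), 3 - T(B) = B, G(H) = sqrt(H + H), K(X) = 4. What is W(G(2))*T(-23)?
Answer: -156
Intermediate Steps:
G(H) = sqrt(2)*sqrt(H) (G(H) = sqrt(2*H) = sqrt(2)*sqrt(H))
T(B) = 3 - B
W(l) = -(3 + l)*(4 + l)/5 (W(l) = -(l + 3)*(l + 4)/5 = -(3 + l)*(4 + l)/5)
W(G(2))*T(-23) = (-12/5 - 7*sqrt(2)*sqrt(2)/5 - (sqrt(2)*sqrt(2))**2/5)*(3 - 1*(-23)) = (-12/5 - 7/5*2 - 1/5*2**2)*(3 + 23) = (-12/5 - 14/5 - 1/5*4)*26 = (-12/5 - 14/5 - 4/5)*26 = -6*26 = -156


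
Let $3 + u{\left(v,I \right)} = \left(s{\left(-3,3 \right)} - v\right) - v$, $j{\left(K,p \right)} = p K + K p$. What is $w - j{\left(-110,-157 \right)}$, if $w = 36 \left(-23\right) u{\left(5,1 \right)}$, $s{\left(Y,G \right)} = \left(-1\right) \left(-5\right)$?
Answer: $-27916$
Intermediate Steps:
$s{\left(Y,G \right)} = 5$
$j{\left(K,p \right)} = 2 K p$ ($j{\left(K,p \right)} = K p + K p = 2 K p$)
$u{\left(v,I \right)} = 2 - 2 v$ ($u{\left(v,I \right)} = -3 - \left(-5 + 2 v\right) = 2 - 2 v$)
$w = 6624$ ($w = 36 \left(-23\right) \left(2 - 10\right) = - 828 \left(2 - 10\right) = \left(-828\right) \left(-8\right) = 6624$)
$w - j{\left(-110,-157 \right)} = 6624 - 2 \left(-110\right) \left(-157\right) = 6624 - 34540 = -27916$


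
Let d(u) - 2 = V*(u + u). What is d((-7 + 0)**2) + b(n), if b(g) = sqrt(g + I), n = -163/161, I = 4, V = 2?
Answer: 198 + sqrt(77441)/161 ≈ 199.73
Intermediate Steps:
n = -163/161 (n = -163*1/161 = -163/161 ≈ -1.0124)
b(g) = sqrt(4 + g) (b(g) = sqrt(g + 4) = sqrt(4 + g))
d(u) = 2 + 4*u (d(u) = 2 + 2*(u + u) = 2 + 2*(2*u) = 2 + 4*u)
d((-7 + 0)**2) + b(n) = (2 + 4*(-7 + 0)**2) + sqrt(4 - 163/161) = (2 + 4*(-7)**2) + sqrt(481/161) = (2 + 4*49) + sqrt(77441)/161 = (2 + 196) + sqrt(77441)/161 = 198 + sqrt(77441)/161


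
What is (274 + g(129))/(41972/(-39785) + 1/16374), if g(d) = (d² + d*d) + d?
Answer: -21943742589150/687209743 ≈ -31932.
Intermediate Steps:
g(d) = d + 2*d² (g(d) = (d² + d²) + d = 2*d² + d = d + 2*d²)
(274 + g(129))/(41972/(-39785) + 1/16374) = (274 + 129*(1 + 2*129))/(41972/(-39785) + 1/16374) = (274 + 129*(1 + 258))/(41972*(-1/39785) + 1/16374) = (274 + 129*259)/(-41972/39785 + 1/16374) = (274 + 33411)/(-687209743/651439590) = 33685*(-651439590/687209743) = -21943742589150/687209743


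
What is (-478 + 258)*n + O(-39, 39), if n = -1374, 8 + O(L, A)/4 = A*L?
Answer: 296164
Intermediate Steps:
O(L, A) = -32 + 4*A*L (O(L, A) = -32 + 4*(A*L) = -32 + 4*A*L)
(-478 + 258)*n + O(-39, 39) = (-478 + 258)*(-1374) + (-32 + 4*39*(-39)) = -220*(-1374) + (-32 - 6084) = 302280 - 6116 = 296164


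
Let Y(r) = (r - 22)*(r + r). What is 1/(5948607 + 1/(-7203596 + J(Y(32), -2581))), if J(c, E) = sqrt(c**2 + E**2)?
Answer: 308683854886273789789/1836238939963429618493783152 + sqrt(7071161)/1836238939963429618493783152 ≈ 1.6811e-7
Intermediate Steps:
Y(r) = 2*r*(-22 + r) (Y(r) = (-22 + r)*(2*r) = 2*r*(-22 + r))
J(c, E) = sqrt(E**2 + c**2)
1/(5948607 + 1/(-7203596 + J(Y(32), -2581))) = 1/(5948607 + 1/(-7203596 + sqrt((-2581)**2 + (2*32*(-22 + 32))**2))) = 1/(5948607 + 1/(-7203596 + sqrt(6661561 + (2*32*10)**2))) = 1/(5948607 + 1/(-7203596 + sqrt(6661561 + 640**2))) = 1/(5948607 + 1/(-7203596 + sqrt(6661561 + 409600))) = 1/(5948607 + 1/(-7203596 + sqrt(7071161)))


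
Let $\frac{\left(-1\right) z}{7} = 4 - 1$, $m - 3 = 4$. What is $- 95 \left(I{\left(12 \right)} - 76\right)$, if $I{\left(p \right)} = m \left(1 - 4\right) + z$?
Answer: $11210$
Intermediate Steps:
$m = 7$ ($m = 3 + 4 = 7$)
$z = -21$ ($z = - 7 \left(4 - 1\right) = \left(-7\right) 3 = -21$)
$I{\left(p \right)} = -42$ ($I{\left(p \right)} = 7 \left(1 - 4\right) - 21 = 7 \left(-3\right) - 21 = -21 - 21 = -42$)
$- 95 \left(I{\left(12 \right)} - 76\right) = - 95 \left(-42 - 76\right) = \left(-95\right) \left(-118\right) = 11210$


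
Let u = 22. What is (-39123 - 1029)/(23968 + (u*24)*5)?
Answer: -5019/3326 ≈ -1.5090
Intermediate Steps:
(-39123 - 1029)/(23968 + (u*24)*5) = (-39123 - 1029)/(23968 + (22*24)*5) = -40152/(23968 + 528*5) = -40152/(23968 + 2640) = -40152/26608 = -40152*1/26608 = -5019/3326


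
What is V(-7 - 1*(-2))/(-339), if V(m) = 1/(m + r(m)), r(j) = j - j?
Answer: 1/1695 ≈ 0.00058997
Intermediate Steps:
r(j) = 0
V(m) = 1/m (V(m) = 1/(m + 0) = 1/m)
V(-7 - 1*(-2))/(-339) = 1/((-339)*(-7 - 1*(-2))) = -1/(339*(-7 + 2)) = -1/339/(-5) = -1/339*(-1/5) = 1/1695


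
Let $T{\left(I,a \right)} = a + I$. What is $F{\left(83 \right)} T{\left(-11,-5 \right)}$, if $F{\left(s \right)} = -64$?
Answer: $1024$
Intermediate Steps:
$T{\left(I,a \right)} = I + a$
$F{\left(83 \right)} T{\left(-11,-5 \right)} = - 64 \left(-11 - 5\right) = \left(-64\right) \left(-16\right) = 1024$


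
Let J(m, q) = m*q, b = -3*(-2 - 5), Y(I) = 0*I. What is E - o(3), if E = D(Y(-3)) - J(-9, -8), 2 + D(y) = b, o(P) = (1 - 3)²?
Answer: -57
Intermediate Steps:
Y(I) = 0
o(P) = 4 (o(P) = (-2)² = 4)
b = 21 (b = -3*(-7) = 21)
D(y) = 19 (D(y) = -2 + 21 = 19)
E = -53 (E = 19 - (-9)*(-8) = 19 - 1*72 = 19 - 72 = -53)
E - o(3) = -53 - 1*4 = -53 - 4 = -57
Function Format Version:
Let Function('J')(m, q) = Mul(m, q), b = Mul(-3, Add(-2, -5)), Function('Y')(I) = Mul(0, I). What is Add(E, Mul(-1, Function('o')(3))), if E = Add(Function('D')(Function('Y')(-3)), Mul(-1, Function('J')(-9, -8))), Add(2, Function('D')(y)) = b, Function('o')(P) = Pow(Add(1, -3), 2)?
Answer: -57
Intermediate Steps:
Function('Y')(I) = 0
Function('o')(P) = 4 (Function('o')(P) = Pow(-2, 2) = 4)
b = 21 (b = Mul(-3, -7) = 21)
Function('D')(y) = 19 (Function('D')(y) = Add(-2, 21) = 19)
E = -53 (E = Add(19, Mul(-1, Mul(-9, -8))) = Add(19, Mul(-1, 72)) = Add(19, -72) = -53)
Add(E, Mul(-1, Function('o')(3))) = Add(-53, Mul(-1, 4)) = Add(-53, -4) = -57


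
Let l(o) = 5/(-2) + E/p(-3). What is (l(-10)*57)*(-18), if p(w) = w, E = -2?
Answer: 1881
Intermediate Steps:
l(o) = -11/6 (l(o) = 5/(-2) - 2/(-3) = 5*(-1/2) - 2*(-1/3) = -5/2 + 2/3 = -11/6)
(l(-10)*57)*(-18) = -11/6*57*(-18) = -209/2*(-18) = 1881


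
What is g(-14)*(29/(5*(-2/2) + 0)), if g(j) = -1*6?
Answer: 174/5 ≈ 34.800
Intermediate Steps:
g(j) = -6
g(-14)*(29/(5*(-2/2) + 0)) = -174/(5*(-2/2) + 0) = -174/(5*(-2*½) + 0) = -174/(5*(-1) + 0) = -174/(-5 + 0) = -174/(-5) = -174*(-1)/5 = -6*(-29/5) = 174/5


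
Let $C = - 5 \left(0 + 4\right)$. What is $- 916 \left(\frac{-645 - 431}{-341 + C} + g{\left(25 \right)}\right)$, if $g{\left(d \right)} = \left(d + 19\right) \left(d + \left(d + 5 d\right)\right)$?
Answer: $- \frac{2547190816}{361} \approx -7.0559 \cdot 10^{6}$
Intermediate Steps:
$C = -20$ ($C = \left(-5\right) 4 = -20$)
$g{\left(d \right)} = 7 d \left(19 + d\right)$ ($g{\left(d \right)} = \left(19 + d\right) \left(d + 6 d\right) = \left(19 + d\right) 7 d = 7 d \left(19 + d\right)$)
$- 916 \left(\frac{-645 - 431}{-341 + C} + g{\left(25 \right)}\right) = - 916 \left(\frac{-645 - 431}{-341 - 20} + 7 \cdot 25 \left(19 + 25\right)\right) = - 916 \left(- \frac{1076}{-361} + 7 \cdot 25 \cdot 44\right) = - 916 \left(\left(-1076\right) \left(- \frac{1}{361}\right) + 7700\right) = - 916 \left(\frac{1076}{361} + 7700\right) = \left(-916\right) \frac{2780776}{361} = - \frac{2547190816}{361}$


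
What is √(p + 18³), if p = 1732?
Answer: 2*√1891 ≈ 86.971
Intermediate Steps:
√(p + 18³) = √(1732 + 18³) = √(1732 + 5832) = √7564 = 2*√1891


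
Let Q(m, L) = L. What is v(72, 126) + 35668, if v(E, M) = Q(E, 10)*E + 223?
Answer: 36611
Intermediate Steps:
v(E, M) = 223 + 10*E (v(E, M) = 10*E + 223 = 223 + 10*E)
v(72, 126) + 35668 = (223 + 10*72) + 35668 = (223 + 720) + 35668 = 943 + 35668 = 36611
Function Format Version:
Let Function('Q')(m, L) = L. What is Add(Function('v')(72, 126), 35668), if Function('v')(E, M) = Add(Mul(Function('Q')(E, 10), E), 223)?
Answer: 36611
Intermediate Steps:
Function('v')(E, M) = Add(223, Mul(10, E)) (Function('v')(E, M) = Add(Mul(10, E), 223) = Add(223, Mul(10, E)))
Add(Function('v')(72, 126), 35668) = Add(Add(223, Mul(10, 72)), 35668) = Add(Add(223, 720), 35668) = Add(943, 35668) = 36611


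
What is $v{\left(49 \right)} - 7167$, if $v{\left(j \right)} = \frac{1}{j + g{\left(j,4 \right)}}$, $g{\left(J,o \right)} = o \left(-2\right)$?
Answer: $- \frac{293846}{41} \approx -7167.0$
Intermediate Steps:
$g{\left(J,o \right)} = - 2 o$
$v{\left(j \right)} = \frac{1}{-8 + j}$ ($v{\left(j \right)} = \frac{1}{j - 8} = \frac{1}{-8 + j}$)
$v{\left(49 \right)} - 7167 = \frac{1}{-8 + 49} - 7167 = \frac{1}{41} - 7167 = - \frac{293846}{41}$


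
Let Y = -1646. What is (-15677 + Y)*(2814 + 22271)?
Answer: -434547455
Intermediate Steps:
(-15677 + Y)*(2814 + 22271) = (-15677 - 1646)*(2814 + 22271) = -17323*25085 = -434547455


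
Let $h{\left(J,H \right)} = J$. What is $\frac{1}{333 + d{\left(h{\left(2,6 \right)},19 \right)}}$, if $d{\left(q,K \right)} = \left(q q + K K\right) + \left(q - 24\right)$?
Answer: $\frac{1}{676} \approx 0.0014793$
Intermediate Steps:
$d{\left(q,K \right)} = -24 + q + K^{2} + q^{2}$ ($d{\left(q,K \right)} = \left(q^{2} + K^{2}\right) + \left(-24 + q\right) = \left(K^{2} + q^{2}\right) + \left(-24 + q\right) = -24 + q + K^{2} + q^{2}$)
$\frac{1}{333 + d{\left(h{\left(2,6 \right)},19 \right)}} = \frac{1}{333 + \left(-24 + 2 + 19^{2} + 2^{2}\right)} = \frac{1}{333 + \left(-24 + 2 + 361 + 4\right)} = \frac{1}{333 + 343} = \frac{1}{676}$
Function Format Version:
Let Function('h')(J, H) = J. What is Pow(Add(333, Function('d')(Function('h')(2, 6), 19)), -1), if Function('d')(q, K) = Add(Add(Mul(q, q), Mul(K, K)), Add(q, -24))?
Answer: Rational(1, 676) ≈ 0.0014793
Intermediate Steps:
Function('d')(q, K) = Add(-24, q, Pow(K, 2), Pow(q, 2)) (Function('d')(q, K) = Add(Add(Pow(q, 2), Pow(K, 2)), Add(-24, q)) = Add(Add(Pow(K, 2), Pow(q, 2)), Add(-24, q)) = Add(-24, q, Pow(K, 2), Pow(q, 2)))
Pow(Add(333, Function('d')(Function('h')(2, 6), 19)), -1) = Pow(Add(333, Add(-24, 2, Pow(19, 2), Pow(2, 2))), -1) = Pow(Add(333, Add(-24, 2, 361, 4)), -1) = Pow(Add(333, 343), -1) = Pow(676, -1) = Rational(1, 676)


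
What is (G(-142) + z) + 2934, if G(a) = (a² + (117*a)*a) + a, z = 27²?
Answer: 2382873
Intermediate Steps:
z = 729
G(a) = a + 118*a² (G(a) = (a² + 117*a²) + a = 118*a² + a = a + 118*a²)
(G(-142) + z) + 2934 = (-142*(1 + 118*(-142)) + 729) + 2934 = (-142*(1 - 16756) + 729) + 2934 = (-142*(-16755) + 729) + 2934 = (2379210 + 729) + 2934 = 2379939 + 2934 = 2382873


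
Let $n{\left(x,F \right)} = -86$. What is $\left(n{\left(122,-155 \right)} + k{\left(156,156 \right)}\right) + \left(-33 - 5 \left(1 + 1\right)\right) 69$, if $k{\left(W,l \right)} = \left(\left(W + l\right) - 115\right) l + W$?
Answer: $27835$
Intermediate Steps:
$k{\left(W,l \right)} = W + l \left(-115 + W + l\right)$ ($k{\left(W,l \right)} = \left(-115 + W + l\right) l + W = l \left(-115 + W + l\right) + W = W + l \left(-115 + W + l\right)$)
$\left(n{\left(122,-155 \right)} + k{\left(156,156 \right)}\right) + \left(-33 - 5 \left(1 + 1\right)\right) 69 = \left(-86 + \left(156 + 156^{2} - 17940 + 156 \cdot 156\right)\right) + \left(-33 - 5 \left(1 + 1\right)\right) 69 = \left(-86 + \left(156 + 24336 - 17940 + 24336\right)\right) + \left(-33 - 10\right) 69 = \left(-86 + 30888\right) + \left(-33 - 10\right) 69 = 30802 - 2967 = 27835$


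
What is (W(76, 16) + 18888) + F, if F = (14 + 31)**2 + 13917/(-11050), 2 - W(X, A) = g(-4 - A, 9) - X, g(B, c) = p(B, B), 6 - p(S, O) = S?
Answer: 231649333/11050 ≈ 20964.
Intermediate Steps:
p(S, O) = 6 - S
g(B, c) = 6 - B
W(X, A) = -8 + X - A (W(X, A) = 2 - ((6 - (-4 - A)) - X) = 2 - ((6 + (4 + A)) - X) = 2 - ((10 + A) - X) = 2 - (10 + A - X) = 2 + (-10 + X - A) = -8 + X - A)
F = 22362333/11050 (F = 45**2 + 13917*(-1/11050) = 2025 - 13917/11050 = 22362333/11050 ≈ 2023.7)
(W(76, 16) + 18888) + F = ((-8 + 76 - 1*16) + 18888) + 22362333/11050 = ((-8 + 76 - 16) + 18888) + 22362333/11050 = (52 + 18888) + 22362333/11050 = 18940 + 22362333/11050 = 231649333/11050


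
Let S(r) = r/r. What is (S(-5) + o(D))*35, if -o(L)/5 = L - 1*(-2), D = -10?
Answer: 1435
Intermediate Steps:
o(L) = -10 - 5*L (o(L) = -5*(L - 1*(-2)) = -5*(L + 2) = -5*(2 + L) = -10 - 5*L)
S(r) = 1
(S(-5) + o(D))*35 = (1 + (-10 - 5*(-10)))*35 = (1 + (-10 + 50))*35 = (1 + 40)*35 = 41*35 = 1435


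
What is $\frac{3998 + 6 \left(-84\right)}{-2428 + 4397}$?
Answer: $\frac{3494}{1969} \approx 1.7745$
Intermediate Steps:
$\frac{3998 + 6 \left(-84\right)}{-2428 + 4397} = \frac{3998 - 504}{1969} = 3494 \cdot \frac{1}{1969} = \frac{3494}{1969}$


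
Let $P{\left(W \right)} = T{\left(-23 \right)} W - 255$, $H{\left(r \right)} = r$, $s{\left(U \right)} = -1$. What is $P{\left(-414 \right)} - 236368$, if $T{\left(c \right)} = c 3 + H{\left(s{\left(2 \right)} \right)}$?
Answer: $-207643$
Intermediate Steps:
$T{\left(c \right)} = -1 + 3 c$ ($T{\left(c \right)} = c 3 - 1 = 3 c - 1 = -1 + 3 c$)
$P{\left(W \right)} = -255 - 70 W$ ($P{\left(W \right)} = \left(-1 + 3 \left(-23\right)\right) W - 255 = \left(-1 - 69\right) W - 255 = - 70 W - 255 = -255 - 70 W$)
$P{\left(-414 \right)} - 236368 = \left(-255 - -28980\right) - 236368 = \left(-255 + 28980\right) - 236368 = 28725 - 236368 = -207643$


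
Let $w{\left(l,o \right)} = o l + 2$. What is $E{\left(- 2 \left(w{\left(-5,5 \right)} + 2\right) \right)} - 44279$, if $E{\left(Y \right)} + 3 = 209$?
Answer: $-44073$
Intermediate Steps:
$w{\left(l,o \right)} = 2 + l o$ ($w{\left(l,o \right)} = l o + 2 = 2 + l o$)
$E{\left(Y \right)} = 206$ ($E{\left(Y \right)} = -3 + 209 = 206$)
$E{\left(- 2 \left(w{\left(-5,5 \right)} + 2\right) \right)} - 44279 = 206 - 44279 = -44073$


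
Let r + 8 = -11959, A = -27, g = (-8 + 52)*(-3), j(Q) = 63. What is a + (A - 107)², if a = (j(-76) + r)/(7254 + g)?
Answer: 21311788/1187 ≈ 17954.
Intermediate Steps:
g = -132 (g = 44*(-3) = -132)
r = -11967 (r = -8 - 11959 = -11967)
a = -1984/1187 (a = (63 - 11967)/(7254 - 132) = -11904/7122 = -11904*1/7122 = -1984/1187 ≈ -1.6714)
a + (A - 107)² = -1984/1187 + (-27 - 107)² = -1984/1187 + (-134)² = -1984/1187 + 17956 = 21311788/1187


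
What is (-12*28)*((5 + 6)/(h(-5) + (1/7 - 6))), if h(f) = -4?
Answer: 8624/23 ≈ 374.96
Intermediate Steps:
(-12*28)*((5 + 6)/(h(-5) + (1/7 - 6))) = (-12*28)*((5 + 6)/(-4 + (1/7 - 6))) = -3696/(-4 + (⅐ - 6)) = -3696/(-4 - 41/7) = -3696/(-69/7) = -3696*(-7)/69 = -336*(-77/69) = 8624/23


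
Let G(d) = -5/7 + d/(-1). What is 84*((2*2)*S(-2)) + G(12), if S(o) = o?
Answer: -4793/7 ≈ -684.71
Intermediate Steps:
G(d) = -5/7 - d (G(d) = -5*⅐ + d*(-1) = -5/7 - d)
84*((2*2)*S(-2)) + G(12) = 84*((2*2)*(-2)) + (-5/7 - 1*12) = 84*(4*(-2)) + (-5/7 - 12) = 84*(-8) - 89/7 = -672 - 89/7 = -4793/7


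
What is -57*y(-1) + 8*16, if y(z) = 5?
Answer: -157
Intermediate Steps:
-57*y(-1) + 8*16 = -57*5 + 8*16 = -285 + 128 = -157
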